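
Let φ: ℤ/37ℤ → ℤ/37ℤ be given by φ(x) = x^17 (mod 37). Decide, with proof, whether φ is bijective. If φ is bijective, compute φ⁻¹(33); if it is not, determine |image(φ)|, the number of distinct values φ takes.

Since 37 is prime, the nonzero elements of ℤ/37ℤ form a cyclic group of order 36.
As gcd(17, 36) = 1, raising to the 17th power is a bijection on this group: if u^17 ≡ v^17 then (uv^{−1})^17 = 1, and the only element of order dividing gcd(17, 36) = 1 is 1, so u = v.
With φ(0) = 0 this makes φ injective on all of ℤ/37ℤ, hence bijective (finite equal-size domain and codomain). In particular φ is bijective.
Since φ is bijective, we find the preimage of 33. The inverse of x ↦ x^17 on (ℤ/37ℤ)^× is x ↦ x^17, because 17·17 = 289 = 8·36 + 1 ≡ 1 (mod 36) and x^{36} = 1 for x ≠ 0 (Fermat). So φ⁻¹(33) = 33^17 mod 37.
Repeated squaring mod 37: 33^1 ≡ 33, 33^2 ≡ 33² = 1089 ≡ 16, 33^4 ≡ 16² = 256 ≡ 34, 33^8 ≡ 34² = 1156 ≡ 9, 33^16 ≡ 9² = 81 ≡ 7. Since 17 = 16 + 1, 33^17 ≡ 7·33: 7·33 = 231 ≡ 9. So 33^17 ≡ 9 (mod 37).
Hence φ⁻¹(33) = 9.

9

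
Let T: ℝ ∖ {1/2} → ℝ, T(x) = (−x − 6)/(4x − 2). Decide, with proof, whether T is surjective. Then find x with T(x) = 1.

-4/5

If T(x) = −1/4, cross-multiplying gives 4(−x − 6) = −1(4x − 2), which simplifies to −24 = 2 — false.  So −1/4 has no preimage and T is not surjective.
Solving T(x) = 1: cross-multiplying gives −x − 6 = 1(4x − 2), which rearranges to −5x = 4, so x = −4/5.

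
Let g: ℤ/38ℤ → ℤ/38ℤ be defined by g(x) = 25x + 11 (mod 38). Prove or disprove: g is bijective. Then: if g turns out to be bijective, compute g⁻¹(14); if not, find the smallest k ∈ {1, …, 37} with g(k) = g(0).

29

Suppose g(u) = g(v) in ℤ/38ℤ. Then 25u + 11 ≡ 25v + 11 (mod 38), so 25(u − v) ≡ 0 (mod 38).
Since gcd(25, 38) = 1, 25 is invertible modulo 38, so u − v ≡ 0 (mod 38), i.e. u = v.
We now compute 25⁻¹ mod 38 explicitly. Euclid's algorithm: 38 = 1·25 + 13, 25 = 1·13 + 12, 13 = 1·12 + 1; back-substituting gives 1 = 35·25 − 23·38, so 25⁻¹ ≡ 35 (mod 38).
Then y ↦ 35(y − 11) is a two-sided inverse to g, so every y ∈ ℤ/38ℤ has a preimage.
Thus g is bijective.
Since g is bijective, we find g⁻¹(14): we need 25x ≡ 14 − 11 ≡ 3 (mod 38). Using 25⁻¹ = 35: x ≡ 35·3 = 105 = 2·38 + 29, so x = 29.
Check: g(29) = 25·29 + 11 = 736 = 19·38 + 14 ≡ 14 (mod 38).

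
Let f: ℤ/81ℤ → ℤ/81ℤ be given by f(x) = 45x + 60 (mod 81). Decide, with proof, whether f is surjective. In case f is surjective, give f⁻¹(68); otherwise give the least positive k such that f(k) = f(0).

Since gcd(45, 81) = 9, we have 45x ≡ 0 (mod 9) for all x, so f(x) ≡ 6 (mod 9).
But 0 ≢ 6 (mod 9), so 0 ∈ ℤ/81ℤ has no preimage. Thus f is not surjective.
Since f is not surjective, we find the least positive k with f(k) = f(0): this means 45k ≡ 0 (mod 81), i.e. 81 ∣ 45k. Since gcd(45, 81) = 9, dividing through by 9 this holds exactly when 9 ∣ 5k, and as gcd(5, 9) = 1, exactly when 9 ∣ k.
The smallest positive such k is 9.

9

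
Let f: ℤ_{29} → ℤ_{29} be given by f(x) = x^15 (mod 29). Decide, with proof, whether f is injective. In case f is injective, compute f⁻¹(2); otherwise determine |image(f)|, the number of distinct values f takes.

Since 29 is prime, the nonzero elements of ℤ_{29} form a cyclic group of order 28.
As gcd(15, 28) = 1, raising to the 15th power is a bijection on this group: if u^15 ≡ v^15 then (uv^{−1})^15 = 1, and the only element of order dividing gcd(15, 28) = 1 is 1, so u = v.
With f(0) = 0 this makes f injective on all of ℤ_{29}, hence bijective (finite equal-size domain and codomain). In particular f is injective.
Since f is injective, we find the preimage of 2. The inverse of x ↦ x^15 on (ℤ_{29})^× is x ↦ x^15, because 15·15 = 225 = 8·28 + 1 ≡ 1 (mod 28) and x^{28} = 1 for x ≠ 0 (Fermat). So f⁻¹(2) = 2^15 mod 29.
Repeated squaring mod 29: 2^1 ≡ 2, 2^2 ≡ 2² = 4, 2^4 ≡ 4² = 16, 2^8 ≡ 16² = 256 ≡ 24. Since 15 = 8 + 4 + 2 + 1, 2^15 ≡ 24·16·4·2: 24·16 = 384 ≡ 7, then 7·4 = 28, then 28·2 = 56 ≡ 27. So 2^15 ≡ 27 (mod 29).
Hence f⁻¹(2) = 27.

27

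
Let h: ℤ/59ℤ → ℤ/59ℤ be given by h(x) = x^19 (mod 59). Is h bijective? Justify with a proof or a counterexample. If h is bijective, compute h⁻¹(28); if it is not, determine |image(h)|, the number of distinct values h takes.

Since 59 is prime, the nonzero elements of ℤ/59ℤ form a cyclic group of order 58.
As gcd(19, 58) = 1, raising to the 19th power is a bijection on this group: if x_1^19 ≡ x_2^19 then (x_1x_2^{−1})^19 = 1, and the only element of order dividing gcd(19, 58) = 1 is 1, so x_1 = x_2.
With h(0) = 0 this makes h injective on all of ℤ/59ℤ, hence bijective (finite equal-size domain and codomain). In particular h is bijective.
Since h is bijective, we find the preimage of 28. The inverse of x ↦ x^19 on (ℤ/59ℤ)^× is x ↦ x^55, because 19·55 = 1045 = 18·58 + 1 ≡ 1 (mod 58) and x^{58} = 1 for x ≠ 0 (Fermat). So h⁻¹(28) = 28^55 mod 59.
Repeated squaring mod 59: 28^1 ≡ 28, 28^2 ≡ 28² = 784 ≡ 17, 28^4 ≡ 17² = 289 ≡ 53, 28^8 ≡ 53² = 2809 ≡ 36, 28^16 ≡ 36² = 1296 ≡ 57, 28^32 ≡ 57² = 3249 ≡ 4. Since 55 = 32 + 16 + 4 + 2 + 1, 28^55 ≡ 4·57·53·17·28: 4·57 = 228 ≡ 51, then 51·53 = 2703 ≡ 48, then 48·17 = 816 ≡ 49, then 49·28 = 1372 ≡ 15. So 28^55 ≡ 15 (mod 59).
Hence h⁻¹(28) = 15.

15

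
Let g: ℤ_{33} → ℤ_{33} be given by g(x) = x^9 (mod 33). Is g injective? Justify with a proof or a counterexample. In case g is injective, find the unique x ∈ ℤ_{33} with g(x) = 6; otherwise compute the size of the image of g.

24

Computing x^9 mod 33 for each x (by repeated squaring, reducing mod 33 at every step), the values g(0), g(1), …, g(32) are: 0, 1, 17, 15, 25, 20, 24, 19, 29, 27, 10, 11, 12, 28, 26, 3, 31, 2, 30, 7, 5, 21, 22, 23, 6, 4, 14, 9, 13, 8, 18, 16, 32.
Every element of ℤ_{33} appears exactly once in this list, so g is a bijection, and in particular injective.
Since g is injective, we read off the preimage of 6 from the same table: g(24) = 6, so g⁻¹(6) = 24.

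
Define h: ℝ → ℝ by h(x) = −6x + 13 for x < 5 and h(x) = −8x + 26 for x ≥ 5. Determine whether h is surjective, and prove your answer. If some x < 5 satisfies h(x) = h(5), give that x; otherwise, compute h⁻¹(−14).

Both pieces are strictly decreasing (slopes −6 and −8), so each is injective on its own interval.
The left piece maps (−∞, 5) onto (−17, ∞); the right piece maps [5, ∞) onto (−∞, −14].
The union (−17, ∞) ∪ (−∞, −14] covers ℝ, so h is surjective.
For the follow-up: the images overlap, so an x < 5 with h(x) = h(5) exists. h(5) = −14; solving −6x + 13 = −14 for x < 5 gives x = (−14 − 13)/(−6) = 9/2.

9/2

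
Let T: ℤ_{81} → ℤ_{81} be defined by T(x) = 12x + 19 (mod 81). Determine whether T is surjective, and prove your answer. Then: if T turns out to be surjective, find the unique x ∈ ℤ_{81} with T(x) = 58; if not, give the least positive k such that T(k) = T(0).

27

Since gcd(12, 81) = 3, we have 12x ≡ 0 (mod 3) for all x, so T(x) ≡ 1 (mod 3).
But 0 ≢ 1 (mod 3), so 0 ∈ ℤ_{81} has no preimage. Therefore T is not surjective.
Since T is not surjective, we find the least positive k with T(k) = T(0): this means 12k ≡ 0 (mod 81), i.e. 81 ∣ 12k. Since gcd(12, 81) = 3, dividing through by 3 this holds exactly when 27 ∣ 4k, and as gcd(4, 27) = 1, exactly when 27 ∣ k.
The smallest positive such k is 27.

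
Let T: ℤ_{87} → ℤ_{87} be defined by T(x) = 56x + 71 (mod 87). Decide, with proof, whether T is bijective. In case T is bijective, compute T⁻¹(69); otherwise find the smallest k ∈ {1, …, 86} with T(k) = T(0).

59

Suppose T(u) = T(v) in ℤ_{87}. Then 56u + 71 ≡ 56v + 71 (mod 87), therefore 56(u − v) ≡ 0 (mod 87).
Since gcd(56, 87) = 1, 56 is invertible modulo 87, hence u − v ≡ 0 (mod 87), i.e. u = v.
We now compute 56⁻¹ mod 87 explicitly. Euclid's algorithm: 87 = 1·56 + 31, 56 = 1·31 + 25, 31 = 1·25 + 6, 25 = 4·6 + 1; back-substituting gives 1 = 14·56 − 9·87, so 56⁻¹ ≡ 14 (mod 87).
Then y ↦ 14(y − 71) is a two-sided inverse to T, so every y ∈ ℤ_{87} has a preimage.
Therefore T is bijective.
Since T is bijective, we compute T⁻¹(69): solve 56x + 71 ≡ 69 (mod 87), i.e. 56x ≡ 85 (mod 87).
Multiplying by 56⁻¹ = 14 gives x ≡ 14·85 = 1190 = 13·87 + 59 ≡ 59 (mod 87).
Check: T(59) = 56·59 + 71 = 3375 = 38·87 + 69 ≡ 69 (mod 87).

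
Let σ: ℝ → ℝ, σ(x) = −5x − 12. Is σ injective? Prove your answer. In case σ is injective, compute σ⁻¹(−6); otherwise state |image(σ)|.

Suppose σ(x_1) = σ(x_2). Then −5x_1 − 12 = −5x_2 − 12, thus −5x_1 = −5x_2, therefore x_1 = x_2.
Therefore σ is injective.
Since σ is injective, we compute σ⁻¹(−6) = (−6 + 12)/(−5) = −6/5.

-6/5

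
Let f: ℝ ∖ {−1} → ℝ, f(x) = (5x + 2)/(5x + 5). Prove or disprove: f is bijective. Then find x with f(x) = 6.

-28/25

If f(x) = 1, cross-multiplying gives 5(5x + 2) = 5(5x + 5), which simplifies to 10 = 25 — false.  So 1 has no preimage and f is not surjective.
Thus f is not bijective.
Solving f(x) = 6: cross-multiplying gives 5x + 2 = 6(5x + 5), which rearranges to −25x = 28, so x = −28/25.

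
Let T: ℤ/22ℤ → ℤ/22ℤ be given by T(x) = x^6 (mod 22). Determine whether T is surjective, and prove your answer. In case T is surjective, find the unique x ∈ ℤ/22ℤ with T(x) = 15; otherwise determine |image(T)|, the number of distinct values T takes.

12

T(10): Repeated squaring mod 22: 10^1 ≡ 10, 10^2 ≡ 10² = 100 ≡ 12, 10^4 ≡ 12² = 144 ≡ 12. Since 6 = 4 + 2, 10^6 ≡ 12·12: 12·12 = 144 ≡ 12. So 10^6 ≡ 12 (mod 22).
T(12): Repeated squaring mod 22: 12^1 ≡ 12, 12^2 ≡ 12² = 144 ≡ 12, 12^4 ≡ 12² = 144 ≡ 12. Since 6 = 4 + 2, 12^6 ≡ 12·12: 12·12 = 144 ≡ 12. So 12^6 ≡ 12 (mod 22).
So T(10) = T(12) = 12 while 10 ≠ 12, therefore T is not injective.
A non-injective map from the 22-element set ℤ/22ℤ to itself takes at most 21 distinct values, so it cannot be surjective. Thus T is not surjective.
Since T is not surjective, we determine |image(T)|. Computing x^6 mod 22 for each x (by repeated squaring, reducing mod 22 at every step), the values T(0), T(1), …, T(21) are: 0, 1, 20, 3, 4, 5, 16, 15, 14, 9, 12, 11, 12, 9, 14, 15, 16, 5, 4, 3, 20, 1.
The distinct values are {0, 1, 3, 4, 5, 9, 11, 12, 14, 15, 16, 20}; there are 12 of them.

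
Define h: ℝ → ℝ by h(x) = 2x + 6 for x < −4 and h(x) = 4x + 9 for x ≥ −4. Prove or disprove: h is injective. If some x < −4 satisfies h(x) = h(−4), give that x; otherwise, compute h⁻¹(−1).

Both pieces are strictly increasing (slopes 2 and 4), so each is injective on its own interval.
The left piece maps (−∞, −4) onto (−∞, −2); the right piece maps [−4, ∞) onto [−7, ∞).
These images overlap. In particular h(−4) = −7 (right piece), and solving 2x + 6 = −7 on the left piece gives x = −13/2 < −4.
So h(−13/2) = h(−4) with −13/2 ≠ −4, and h is not injective. This x = −13/2 is the requested value below −4.

-13/2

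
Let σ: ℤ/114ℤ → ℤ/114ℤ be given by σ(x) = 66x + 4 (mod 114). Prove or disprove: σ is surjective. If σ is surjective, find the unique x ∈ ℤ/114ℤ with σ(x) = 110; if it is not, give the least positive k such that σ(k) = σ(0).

By definition, surjectivity means every element of the codomain has a preimage under σ.
Since gcd(66, 114) = 6, we have 66x ≡ 0 (mod 6) for all x, so σ(x) ≡ 4 (mod 6).
But 0 ≢ 4 (mod 6), so 0 ∈ ℤ/114ℤ has no preimage. Hence σ is not surjective.
Since σ is not surjective, we find the least positive k with σ(k) = σ(0): this means 66k ≡ 0 (mod 114), i.e. 114 ∣ 66k. Since gcd(66, 114) = 6, dividing through by 6 this holds exactly when 19 ∣ 11k, and as gcd(11, 19) = 1, exactly when 19 ∣ k.
The smallest positive such k is 19.

19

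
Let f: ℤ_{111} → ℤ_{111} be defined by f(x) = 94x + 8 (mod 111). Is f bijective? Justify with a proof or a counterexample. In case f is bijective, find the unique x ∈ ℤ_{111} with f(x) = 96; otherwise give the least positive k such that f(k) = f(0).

If f(s) = f(t), then 94s ≡ 94t (mod 111). Because gcd(94, 111) = 1, we may cancel 94 to get s ≡ t (mod 111).
We now compute 94⁻¹ mod 111 explicitly. Euclid's algorithm: 111 = 1·94 + 17, 94 = 5·17 + 9, 17 = 1·9 + 8, 9 = 1·8 + 1; back-substituting gives 1 = 13·94 − 11·111, so 94⁻¹ ≡ 13 (mod 111).
Then y ↦ 13(y − 8) is a two-sided inverse to f, so every y ∈ ℤ_{111} has a preimage.
So f is bijective.
Since f is bijective, we find f⁻¹(96): we need 94x ≡ 96 − 8 ≡ 88 (mod 111). Using 94⁻¹ = 13: x ≡ 13·88 = 1144 = 10·111 + 34, so x = 34.
Check: f(34) = 94·34 + 8 = 3204 = 28·111 + 96 ≡ 96 (mod 111).

34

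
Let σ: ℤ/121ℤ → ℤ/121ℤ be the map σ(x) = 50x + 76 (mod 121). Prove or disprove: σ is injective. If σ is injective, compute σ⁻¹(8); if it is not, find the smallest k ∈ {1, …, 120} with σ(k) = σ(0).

If σ(x_1) = σ(x_2), then 50x_1 ≡ 50x_2 (mod 121). Because gcd(50, 121) = 1, we may cancel 50 to get x_1 ≡ x_2 (mod 121).
So σ is injective.
We now compute 50⁻¹ mod 121 explicitly. Euclid's algorithm: 121 = 2·50 + 21, 50 = 2·21 + 8, 21 = 2·8 + 5, 8 = 1·5 + 3, 5 = 1·3 + 2, 3 = 1·2 + 1; back-substituting gives 1 = 46·50 − 19·121, so 50⁻¹ ≡ 46 (mod 121).
Since σ is injective, we find σ⁻¹(8): we need 50x ≡ 8 − 76 ≡ 53 (mod 121). Using 50⁻¹ = 46: x ≡ 46·53 = 2438 = 20·121 + 18, so x = 18.
Check: σ(18) = 50·18 + 76 = 976 = 8·121 + 8 ≡ 8 (mod 121).

18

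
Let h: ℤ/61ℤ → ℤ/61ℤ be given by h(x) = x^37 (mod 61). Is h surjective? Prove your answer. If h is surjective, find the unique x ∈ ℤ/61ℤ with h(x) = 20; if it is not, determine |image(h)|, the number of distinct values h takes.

9

Since 61 is prime, the nonzero elements of ℤ/61ℤ form a cyclic group of order 60.
As gcd(37, 60) = 1, raising to the 37th power is a bijection on this group: if x_1^37 ≡ x_2^37 then (x_1x_2^{−1})^37 = 1, and the only element of order dividing gcd(37, 60) = 1 is 1, so x_1 = x_2.
With h(0) = 0 this makes h injective on all of ℤ/61ℤ, hence bijective (finite equal-size domain and codomain). In particular h is surjective.
Since h is surjective, we find the preimage of 20. The inverse of x ↦ x^37 on (ℤ/61ℤ)^× is x ↦ x^13, because 37·13 = 481 = 8·60 + 1 ≡ 1 (mod 60) and x^{60} = 1 for x ≠ 0 (Fermat). So h⁻¹(20) = 20^13 mod 61.
Repeated squaring mod 61: 20^1 ≡ 20, 20^2 ≡ 20² = 400 ≡ 34, 20^4 ≡ 34² = 1156 ≡ 58, 20^8 ≡ 58² = 3364 ≡ 9. Since 13 = 8 + 4 + 1, 20^13 ≡ 9·58·20: 9·58 = 522 ≡ 34, then 34·20 = 680 ≡ 9. So 20^13 ≡ 9 (mod 61).
Hence h⁻¹(20) = 9.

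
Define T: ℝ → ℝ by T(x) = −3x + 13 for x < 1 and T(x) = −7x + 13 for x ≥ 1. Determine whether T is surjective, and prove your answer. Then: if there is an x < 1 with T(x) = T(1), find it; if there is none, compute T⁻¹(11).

2/3

Both pieces are strictly decreasing (slopes −3 and −7), so each is injective on its own interval.
The left piece maps (−∞, 1) onto (10, ∞); the right piece maps [1, ∞) onto (−∞, 6].
The union (10, ∞) ∪ (−∞, 6] omits the interval between 10 and 6; in particular 10 has no preimage. So T is not surjective.
Because the two images are disjoint, no x < 1 has T(x) = T(1), so we compute T⁻¹(11): 11 lies in (10, ∞), so solve −3x + 13 = 11: x = (11 − 13)/(−3) = 2/3.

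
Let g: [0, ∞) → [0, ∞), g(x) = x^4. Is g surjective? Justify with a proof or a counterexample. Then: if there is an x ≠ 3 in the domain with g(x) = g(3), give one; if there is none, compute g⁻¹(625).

5

For any y ∈ [0, ∞), x = y^{1/4} ∈ [0, ∞) gives g(x) = y, so g is surjective.
Since x ↦ x^4 is strictly increasing on [0, ∞), it is injective there, so no x ≠ 3 in the domain has g(x) = g(3). We therefore compute g⁻¹(625) = 625^{1/4} = 5 (indeed 5^4 = 625).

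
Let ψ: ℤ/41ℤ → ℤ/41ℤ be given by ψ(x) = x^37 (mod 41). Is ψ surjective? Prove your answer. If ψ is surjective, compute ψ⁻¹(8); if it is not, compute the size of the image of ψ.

21

Since 41 is prime, the nonzero elements of ℤ/41ℤ form a cyclic group of order 40.
As gcd(37, 40) = 1, raising to the 37th power is a bijection on this group: if x_1^37 ≡ x_2^37 then (x_1x_2^{−1})^37 = 1, and the only element of order dividing gcd(37, 40) = 1 is 1, so x_1 = x_2.
With ψ(0) = 0 this makes ψ injective on all of ℤ/41ℤ, hence bijective (finite equal-size domain and codomain). In particular ψ is surjective.
Since ψ is surjective, we find the preimage of 8. The inverse of x ↦ x^37 on (ℤ/41ℤ)^× is x ↦ x^13, because 37·13 = 481 = 12·40 + 1 ≡ 1 (mod 40) and x^{40} = 1 for x ≠ 0 (Fermat). So ψ⁻¹(8) = 8^13 mod 41.
Repeated squaring mod 41: 8^1 ≡ 8, 8^2 ≡ 8² = 64 ≡ 23, 8^4 ≡ 23² = 529 ≡ 37, 8^8 ≡ 37² = 1369 ≡ 16. Since 13 = 8 + 4 + 1, 8^13 ≡ 16·37·8: 16·37 = 592 ≡ 18, then 18·8 = 144 ≡ 21. So 8^13 ≡ 21 (mod 41).
Hence ψ⁻¹(8) = 21.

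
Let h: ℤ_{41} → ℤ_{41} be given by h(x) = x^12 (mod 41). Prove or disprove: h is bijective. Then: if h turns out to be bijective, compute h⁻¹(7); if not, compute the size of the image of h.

h(4): Repeated squaring mod 41: 4^1 ≡ 4, 4^2 ≡ 4² = 16, 4^4 ≡ 16² = 256 ≡ 10, 4^8 ≡ 10² = 100 ≡ 18. Since 12 = 8 + 4, 4^12 ≡ 18·10: 18·10 = 180 ≡ 16. So 4^12 ≡ 16 (mod 41).
h(5): Repeated squaring mod 41: 5^1 ≡ 5, 5^2 ≡ 5² = 25, 5^4 ≡ 25² = 625 ≡ 10, 5^8 ≡ 10² = 100 ≡ 18. Since 12 = 8 + 4, 5^12 ≡ 18·10: 18·10 = 180 ≡ 16. So 5^12 ≡ 16 (mod 41).
So h(4) = h(5) = 16 while 4 ≠ 5, hence h is not injective, hence not bijective.
Since h is not bijective, we determine |image(h)|. Computing x^12 mod 41 for each x (by repeated squaring, reducing mod 41 at every step), the values h(0), h(1), …, h(40) are: 0, 1, 37, 40, 16, 16, 4, 31, 18, 1, 18, 23, 25, 4, 40, 25, 10, 23, 37, 31, 10, 10, 31, 37, 23, 10, 25, 40, 4, 25, 23, 18, 1, 18, 31, 4, 16, 16, 40, 37, 1.
The distinct values are {0, 1, 4, 10, 16, 18, 23, 25, 31, 37, 40}; there are 11 of them.

11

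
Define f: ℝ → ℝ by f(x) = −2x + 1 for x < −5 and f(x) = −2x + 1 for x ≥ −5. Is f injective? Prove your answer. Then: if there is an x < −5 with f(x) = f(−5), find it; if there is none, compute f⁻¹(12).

Both pieces are strictly decreasing (slopes −2 and −2), so each is injective on its own interval.
The left piece maps (−∞, −5) onto (11, ∞); the right piece maps [−5, ∞) onto (−∞, 11].
These images are disjoint, so no value is attained by both pieces. Thus f is injective.
Because the two images are disjoint, no x < −5 has f(x) = f(−5), so we compute f⁻¹(12): 12 lies in (11, ∞), so solve −2x + 1 = 12: x = (12 − 1)/(−2) = −11/2.

-11/2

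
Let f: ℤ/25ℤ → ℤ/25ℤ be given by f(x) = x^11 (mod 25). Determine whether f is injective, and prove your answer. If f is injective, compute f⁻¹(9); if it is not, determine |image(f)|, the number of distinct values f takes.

21

f(0) = 0^11 = 0.
f(5): Repeated squaring mod 25: 5^1 ≡ 5, 5^2 ≡ 5² = 25 ≡ 0, 5^4 ≡ 0² = 0, 5^8 ≡ 0² = 0. Since 11 = 8 + 2 + 1, 5^11 ≡ 0·0·5: 0·0 = 0, then 0·5 = 0. So 5^11 ≡ 0 (mod 25).
So f(0) = f(5) = 0 while 0 ≠ 5, thus f is not injective.
Since f is not injective, we determine |image(f)|. Computing x^11 mod 25 for each x (by repeated squaring, reducing mod 25 at every step), the values f(0), f(1), …, f(24) are: 0, 1, 23, 22, 4, 0, 6, 18, 17, 9, 0, 11, 13, 12, 14, 0, 16, 8, 7, 19, 0, 21, 3, 2, 24.
The distinct values are {0, 1, 2, 3, 4, 6, 7, 8, 9, 11, 12, 13, 14, 16, 17, 18, 19, 21, 22, 23, 24}; there are 21 of them.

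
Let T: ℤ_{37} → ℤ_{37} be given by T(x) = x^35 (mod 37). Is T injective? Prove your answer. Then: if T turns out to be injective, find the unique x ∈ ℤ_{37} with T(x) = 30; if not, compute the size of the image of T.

21

Since 37 is prime, the nonzero elements of ℤ_{37} form a cyclic group of order 36.
As gcd(35, 36) = 1, raising to the 35th power is a bijection on this group: if x_1^35 ≡ x_2^35 then (x_1x_2^{−1})^35 = 1, and the only element of order dividing gcd(35, 36) = 1 is 1, so x_1 = x_2.
With T(0) = 0 this makes T injective on all of ℤ_{37}, hence bijective (finite equal-size domain and codomain). In particular T is injective.
Since T is injective, we find the preimage of 30. The inverse of x ↦ x^35 on (ℤ_{37})^× is x ↦ x^35, because 35·35 = 1225 = 34·36 + 1 ≡ 1 (mod 36) and x^{36} = 1 for x ≠ 0 (Fermat). So T⁻¹(30) = 30^35 mod 37.
Repeated squaring mod 37: 30^1 ≡ 30, 30^2 ≡ 30² = 900 ≡ 12, 30^4 ≡ 12² = 144 ≡ 33, 30^8 ≡ 33² = 1089 ≡ 16, 30^16 ≡ 16² = 256 ≡ 34, 30^32 ≡ 34² = 1156 ≡ 9. Since 35 = 32 + 2 + 1, 30^35 ≡ 9·12·30: 9·12 = 108 ≡ 34, then 34·30 = 1020 ≡ 21. So 30^35 ≡ 21 (mod 37).
Hence T⁻¹(30) = 21.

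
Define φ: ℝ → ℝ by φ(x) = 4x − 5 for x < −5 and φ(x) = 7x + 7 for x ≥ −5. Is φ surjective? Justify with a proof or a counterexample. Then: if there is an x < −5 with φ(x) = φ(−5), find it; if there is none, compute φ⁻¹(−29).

Both pieces are strictly increasing (slopes 4 and 7), so each is injective on its own interval.
The left piece maps (−∞, −5) onto (−∞, −25); the right piece maps [−5, ∞) onto [−28, ∞).
The union (−∞, −25) ∪ [−28, ∞) covers ℝ, so φ is surjective.
For the follow-up: the images overlap, so an x < −5 with φ(x) = φ(−5) exists. φ(−5) = −28; solving 4x − 5 = −28 for x < −5 gives x = (−28 + 5)/4 = −23/4.

-23/4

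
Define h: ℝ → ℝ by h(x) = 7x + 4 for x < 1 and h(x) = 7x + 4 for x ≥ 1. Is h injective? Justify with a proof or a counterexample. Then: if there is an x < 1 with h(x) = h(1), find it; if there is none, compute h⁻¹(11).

Both pieces are strictly increasing (slopes 7 and 7), so each is injective on its own interval.
The left piece maps (−∞, 1) onto (−∞, 11); the right piece maps [1, ∞) onto [11, ∞).
These images are disjoint, so no value is attained by both pieces. Thus h is injective.
Because the two images are disjoint, no x < 1 has h(x) = h(1), so we compute h⁻¹(11): 11 lies in [11, ∞), so solve 7x + 4 = 11: x = (11 − 4)/7 = 1.

1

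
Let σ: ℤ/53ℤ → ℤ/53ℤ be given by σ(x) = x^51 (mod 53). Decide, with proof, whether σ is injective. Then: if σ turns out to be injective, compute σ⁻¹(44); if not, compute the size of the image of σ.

47

Since 53 is prime, the nonzero elements of ℤ/53ℤ form a cyclic group of order 52.
As gcd(51, 52) = 1, raising to the 51st power is a bijection on this group: if x_1^51 ≡ x_2^51 then (x_1x_2^{−1})^51 = 1, and the only element of order dividing gcd(51, 52) = 1 is 1, so x_1 = x_2.
With σ(0) = 0 this makes σ injective on all of ℤ/53ℤ, hence bijective (finite equal-size domain and codomain). In particular σ is injective.
Since σ is injective, we find the preimage of 44. The inverse of x ↦ x^51 on (ℤ/53ℤ)^× is x ↦ x^51, because 51·51 = 2601 = 50·52 + 1 ≡ 1 (mod 52) and x^{52} = 1 for x ≠ 0 (Fermat). So σ⁻¹(44) = 44^51 mod 53.
Repeated squaring mod 53: 44^1 ≡ 44, 44^2 ≡ 44² = 1936 ≡ 28, 44^4 ≡ 28² = 784 ≡ 42, 44^8 ≡ 42² = 1764 ≡ 15, 44^16 ≡ 15² = 225 ≡ 13, 44^32 ≡ 13² = 169 ≡ 10. Since 51 = 32 + 16 + 2 + 1, 44^51 ≡ 10·13·28·44: 10·13 = 130 ≡ 24, then 24·28 = 672 ≡ 36, then 36·44 = 1584 ≡ 47. So 44^51 ≡ 47 (mod 53).
Hence σ⁻¹(44) = 47.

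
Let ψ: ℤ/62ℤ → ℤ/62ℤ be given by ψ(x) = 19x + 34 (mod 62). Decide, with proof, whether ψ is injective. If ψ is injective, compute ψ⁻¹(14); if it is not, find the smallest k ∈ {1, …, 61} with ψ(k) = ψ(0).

By definition, injectivity means: for all a, b in the domain, ψ(a) = ψ(b) implies a = b.
Suppose ψ(a) = ψ(b) in ℤ/62ℤ. Then 19a + 34 ≡ 19b + 34 (mod 62), thus 19(a − b) ≡ 0 (mod 62).
Since gcd(19, 62) = 1, 19 is invertible modulo 62, hence a − b ≡ 0 (mod 62), i.e. a = b.
Hence ψ is injective.
We now compute 19⁻¹ mod 62 explicitly. Euclid's algorithm: 62 = 3·19 + 5, 19 = 3·5 + 4, 5 = 1·4 + 1; back-substituting gives 1 = 49·19 − 15·62, so 19⁻¹ ≡ 49 (mod 62).
Since ψ is injective, we find ψ⁻¹(14): we need 19x ≡ 14 − 34 ≡ 42 (mod 62). Using 19⁻¹ = 49: x ≡ 49·42 = 2058 = 33·62 + 12, so x = 12.
Check: ψ(12) = 19·12 + 34 = 262 = 4·62 + 14 ≡ 14 (mod 62).

12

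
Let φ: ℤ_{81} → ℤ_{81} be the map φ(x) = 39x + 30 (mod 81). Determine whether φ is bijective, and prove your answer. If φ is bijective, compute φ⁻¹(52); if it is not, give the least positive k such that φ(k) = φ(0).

27

We have gcd(39, 81) = 3 > 1. Taking u = 0 and v = 27: φ(0) = 30 and φ(27) = 39·27 + 30 = 1083 ≡ 30 (mod 81).
So φ(0) = φ(27) while 0 ≠ 27, so φ is not injective, hence not bijective.
Since φ is not bijective, we find the least positive k with φ(k) = φ(0): this means 39k ≡ 0 (mod 81), i.e. 81 ∣ 39k. Since gcd(39, 81) = 3, dividing through by 3 this holds exactly when 27 ∣ 13k, and as gcd(13, 27) = 1, exactly when 27 ∣ k.
The smallest positive such k is 27.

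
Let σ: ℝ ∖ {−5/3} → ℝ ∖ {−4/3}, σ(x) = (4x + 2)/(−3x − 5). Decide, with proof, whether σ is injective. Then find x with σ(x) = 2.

Suppose σ(s) = σ(t). Cross-multiplying: (4s + 2)(−3t − 5) = (4t + 2)(−3s − 5).
Expanding both sides and cancelling the symmetric terms leaves −14·(s − t) = 0. Since −14 ≠ 0, s = t. Therefore σ is injective.
Solving σ(x) = 2: cross-multiplying gives 4x + 2 = 2(−3x − 5), which rearranges to 10x = −12, so x = −6/5.

-6/5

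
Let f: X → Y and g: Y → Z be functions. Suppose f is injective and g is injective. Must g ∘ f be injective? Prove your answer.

injective

Suppose (g ∘ f)(u) = (g ∘ f)(v), i.e. g(f(u)) = g(f(v)).
Since g is injective, f(u) = f(v). Since f is injective, u = v. Therefore g ∘ f is injective.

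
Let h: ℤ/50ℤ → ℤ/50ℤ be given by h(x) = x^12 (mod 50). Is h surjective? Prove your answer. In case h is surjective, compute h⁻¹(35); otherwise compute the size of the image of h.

12

h(1) = 1^12 = 1.
h(7): Repeated squaring mod 50: 7^1 ≡ 7, 7^2 ≡ 7² = 49, 7^4 ≡ 49² = 2401 ≡ 1, 7^8 ≡ 1² = 1. Since 12 = 8 + 4, 7^12 ≡ 1·1: 1·1 = 1. So 7^12 ≡ 1 (mod 50).
So h(1) = h(7) = 1 while 1 ≠ 7, hence h is not injective.
A non-injective map from the 50-element set ℤ/50ℤ to itself takes at most 49 distinct values, so it cannot be surjective. Therefore h is not surjective.
Since h is not surjective, we determine |image(h)|. Computing x^12 mod 50 for each x (by repeated squaring, reducing mod 50 at every step), the values h(0), h(1), …, h(49) are: 0, 1, 46, 41, 16, 25, 36, 1, 36, 31, 0, 21, 6, 31, 46, 25, 6, 11, 26, 11, 0, 41, 16, 21, 26, 25, 26, 21, 16, 41, 0, 11, 26, 11, 6, 25, 46, 31, 6, 21, 0, 31, 36, 1, 36, 25, 16, 41, 46, 1.
The distinct values are {0, 1, 6, 11, 16, 21, 25, 26, 31, 36, 41, 46}; there are 12 of them.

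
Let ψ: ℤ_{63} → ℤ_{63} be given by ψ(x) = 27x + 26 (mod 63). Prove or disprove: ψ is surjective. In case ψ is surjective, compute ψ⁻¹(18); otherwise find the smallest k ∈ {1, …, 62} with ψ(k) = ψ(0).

7

Recall: surjectivity means every element of the codomain has a preimage under ψ.
Since gcd(27, 63) = 9, we have 27x ≡ 0 (mod 9) for all x, so ψ(x) ≡ 8 (mod 9).
But 0 ≢ 8 (mod 9), so 0 ∈ ℤ_{63} has no preimage. So ψ is not surjective.
Since ψ is not surjective, we find the least positive k with ψ(k) = ψ(0): this means 27k ≡ 0 (mod 63), i.e. 63 ∣ 27k. Since gcd(27, 63) = 9, dividing through by 9 this holds exactly when 7 ∣ 3k, and as gcd(3, 7) = 1, exactly when 7 ∣ k.
The smallest positive such k is 7.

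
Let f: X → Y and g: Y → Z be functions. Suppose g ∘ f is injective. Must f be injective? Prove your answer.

Suppose f(s) = f(t). Applying g: (g ∘ f)(s) = (g ∘ f)(t). Since g ∘ f is injective, s = t. So f is injective.

injective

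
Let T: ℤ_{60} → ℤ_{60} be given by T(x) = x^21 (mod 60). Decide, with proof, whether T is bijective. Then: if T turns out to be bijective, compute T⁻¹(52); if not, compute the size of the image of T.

45

T(0) = 0^21 = 0.
T(30): Repeated squaring mod 60: 30^1 ≡ 30, 30^2 ≡ 30² = 900 ≡ 0, 30^4 ≡ 0² = 0, 30^8 ≡ 0² = 0, 30^16 ≡ 0² = 0. Since 21 = 16 + 4 + 1, 30^21 ≡ 0·0·30: 0·0 = 0, then 0·30 = 0. So 30^21 ≡ 0 (mod 60).
So T(0) = T(30) = 0 while 0 ≠ 30, thus T is not injective, hence not bijective.
Since T is not bijective, we determine |image(T)|. Computing x^21 mod 60 for each x (by repeated squaring, reducing mod 60 at every step), the values T(0), T(1), …, T(59) are: 0, 1, 32, 3, 4, 5, 36, 7, 8, 9, 40, 11, 12, 13, 44, 15, 16, 17, 48, 19, 20, 21, 52, 23, 24, 25, 56, 27, 28, 29, 0, 31, 32, 33, 4, 35, 36, 37, 8, 39, 40, 41, 12, 43, 44, 45, 16, 47, 48, 49, 20, 51, 52, 53, 24, 55, 56, 57, 28, 59.
The distinct values are {0, 1, 3, 4, 5, 7, 8, 9, 11, 12, 13, 15, 16, 17, 19, 20, 21, 23, 24, 25, 27, 28, 29, 31, 32, 33, 35, 36, 37, 39, 40, 41, 43, 44, 45, 47, 48, 49, 51, 52, 53, 55, 56, 57, 59}; there are 45 of them.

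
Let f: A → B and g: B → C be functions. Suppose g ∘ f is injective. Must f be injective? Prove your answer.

Suppose f(u) = f(v). Applying g: (g ∘ f)(u) = (g ∘ f)(v). Since g ∘ f is injective, u = v. Hence f is injective.

injective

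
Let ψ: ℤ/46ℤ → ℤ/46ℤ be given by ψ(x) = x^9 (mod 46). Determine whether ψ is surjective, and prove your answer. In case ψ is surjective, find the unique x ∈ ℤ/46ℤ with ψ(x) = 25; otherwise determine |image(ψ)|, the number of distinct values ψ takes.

9

Computing x^9 mod 46 for each x (by repeated squaring, reducing mod 46 at every step), the values ψ(0), ψ(1), …, ψ(45) are: 0, 1, 6, 41, 36, 11, 16, 15, 32, 25, 20, 19, 4, 3, 44, 37, 8, 7, 12, 33, 28, 17, 22, 23, 24, 29, 18, 13, 34, 39, 38, 9, 2, 43, 42, 27, 26, 21, 14, 31, 30, 35, 10, 5, 40, 45.
Every element of ℤ/46ℤ appears exactly once in this list, so ψ is a bijection, and in particular surjective.
Since ψ is surjective, we read off the preimage of 25 from the same table: ψ(9) = 25, so ψ⁻¹(25) = 9.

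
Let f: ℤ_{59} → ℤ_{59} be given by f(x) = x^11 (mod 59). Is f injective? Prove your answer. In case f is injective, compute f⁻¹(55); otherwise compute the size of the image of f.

Since 59 is prime, the nonzero elements of ℤ_{59} form a cyclic group of order 58.
As gcd(11, 58) = 1, raising to the 11th power is a bijection on this group: if x_1^11 ≡ x_2^11 then (x_1x_2^{−1})^11 = 1, and the only element of order dividing gcd(11, 58) = 1 is 1, so x_1 = x_2.
With f(0) = 0 this makes f injective on all of ℤ_{59}, hence bijective (finite equal-size domain and codomain). In particular f is injective.
Since f is injective, we find the preimage of 55. The inverse of x ↦ x^11 on (ℤ_{59})^× is x ↦ x^37, because 11·37 = 407 = 7·58 + 1 ≡ 1 (mod 58) and x^{58} = 1 for x ≠ 0 (Fermat). So f⁻¹(55) = 55^37 mod 59.
Repeated squaring mod 59: 55^1 ≡ 55, 55^2 ≡ 55² = 3025 ≡ 16, 55^4 ≡ 16² = 256 ≡ 20, 55^8 ≡ 20² = 400 ≡ 46, 55^16 ≡ 46² = 2116 ≡ 51, 55^32 ≡ 51² = 2601 ≡ 5. Since 37 = 32 + 4 + 1, 55^37 ≡ 5·20·55: 5·20 = 100 ≡ 41, then 41·55 = 2255 ≡ 13. So 55^37 ≡ 13 (mod 59).
Hence f⁻¹(55) = 13.

13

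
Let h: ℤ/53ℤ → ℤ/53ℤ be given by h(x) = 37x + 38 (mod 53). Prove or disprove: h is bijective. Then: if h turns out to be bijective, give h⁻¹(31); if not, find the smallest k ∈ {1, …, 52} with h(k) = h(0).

If h(s) = h(t), then 37s ≡ 37t (mod 53). Because gcd(37, 53) = 1, we may cancel 37 to get s ≡ t (mod 53).
We now compute 37⁻¹ mod 53 explicitly. Euclid's algorithm: 53 = 1·37 + 16, 37 = 2·16 + 5, 16 = 3·5 + 1; back-substituting gives 1 = 43·37 − 30·53, so 37⁻¹ ≡ 43 (mod 53).
Then y ↦ 43(y − 38) is a two-sided inverse to h, so every y ∈ ℤ/53ℤ has a preimage.
Therefore h is bijective.
Since h is bijective, we find h⁻¹(31): we need 37x ≡ 31 − 38 ≡ 46 (mod 53). Using 37⁻¹ = 43: x ≡ 43·46 = 1978 = 37·53 + 17, so x = 17.
Check: h(17) = 37·17 + 38 = 667 = 12·53 + 31 ≡ 31 (mod 53).

17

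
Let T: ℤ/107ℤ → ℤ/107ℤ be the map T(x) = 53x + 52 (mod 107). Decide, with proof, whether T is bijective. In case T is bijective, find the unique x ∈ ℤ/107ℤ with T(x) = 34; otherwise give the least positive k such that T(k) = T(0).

If T(s) = T(t), then 53s ≡ 53t (mod 107). Because gcd(53, 107) = 1, we may cancel 53 to get s ≡ t (mod 107).
We now compute 53⁻¹ mod 107 explicitly. Euclid's algorithm: 107 = 2·53 + 1; back-substituting gives 1 = 105·53 − 52·107, so 53⁻¹ ≡ 105 (mod 107).
Then y ↦ 105(y − 52) is a two-sided inverse to T, so every y ∈ ℤ/107ℤ has a preimage.
So T is bijective.
Since T is bijective, we find T⁻¹(34): we need 53x ≡ 34 − 52 ≡ 89 (mod 107). Using 53⁻¹ = 105: x ≡ 105·89 = 9345 = 87·107 + 36, so x = 36.
Check: T(36) = 53·36 + 52 = 1960 = 18·107 + 34 ≡ 34 (mod 107).

36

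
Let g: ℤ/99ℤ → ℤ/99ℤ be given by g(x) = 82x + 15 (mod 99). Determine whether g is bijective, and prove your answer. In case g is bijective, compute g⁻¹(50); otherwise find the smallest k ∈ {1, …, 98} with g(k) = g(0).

If g(x_1) = g(x_2), then 82x_1 ≡ 82x_2 (mod 99). Because gcd(82, 99) = 1, we may cancel 82 to get x_1 ≡ x_2 (mod 99).
We now compute 82⁻¹ mod 99 explicitly. Euclid's algorithm: 99 = 1·82 + 17, 82 = 4·17 + 14, 17 = 1·14 + 3, 14 = 4·3 + 2, 3 = 1·2 + 1; back-substituting gives 1 = 64·82 − 53·99, so 82⁻¹ ≡ 64 (mod 99).
For any y ∈ ℤ/99ℤ, x = 64(y − 15) mod 99 satisfies g(x) = 82·64(y − 15) + 15 ≡ y (since 82·64 ≡ 1 mod 99). So every y has a preimage.
Hence g is bijective.
Since g is bijective, we find g⁻¹(50): we need 82x ≡ 50 − 15 ≡ 35 (mod 99). Using 82⁻¹ = 64: x ≡ 64·35 = 2240 = 22·99 + 62, so x = 62.
Check: g(62) = 82·62 + 15 = 5099 = 51·99 + 50 ≡ 50 (mod 99).

62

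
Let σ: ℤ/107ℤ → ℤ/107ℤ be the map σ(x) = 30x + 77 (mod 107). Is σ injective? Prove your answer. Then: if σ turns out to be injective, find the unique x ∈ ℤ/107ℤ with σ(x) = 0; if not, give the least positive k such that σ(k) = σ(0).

1

By definition, injectivity means: for all x_1, x_2 in the domain, σ(x_1) = σ(x_2) implies x_1 = x_2.
If σ(x_1) = σ(x_2), then 30x_1 ≡ 30x_2 (mod 107). Because gcd(30, 107) = 1, we may cancel 30 to get x_1 ≡ x_2 (mod 107).
Thus σ is injective.
We now compute 30⁻¹ mod 107 explicitly. Euclid's algorithm: 107 = 3·30 + 17, 30 = 1·17 + 13, 17 = 1·13 + 4, 13 = 3·4 + 1; back-substituting gives 1 = 25·30 − 7·107, so 30⁻¹ ≡ 25 (mod 107).
Since σ is injective, we find σ⁻¹(0): we need 30x ≡ 0 − 77 ≡ 30 (mod 107). Using 30⁻¹ = 25: x ≡ 25·30 = 750 = 7·107 + 1, so x = 1.
Check: σ(1) = 30·1 + 77 = 107 = 1·107 + 0 ≡ 0 (mod 107).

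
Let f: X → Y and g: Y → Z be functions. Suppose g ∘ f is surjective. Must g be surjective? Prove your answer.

Let c ∈ Z. Since g ∘ f is surjective, some a ∈ X has g(f(a)) = c. Then b = f(a) ∈ Y satisfies g(b) = c. So g is surjective.

surjective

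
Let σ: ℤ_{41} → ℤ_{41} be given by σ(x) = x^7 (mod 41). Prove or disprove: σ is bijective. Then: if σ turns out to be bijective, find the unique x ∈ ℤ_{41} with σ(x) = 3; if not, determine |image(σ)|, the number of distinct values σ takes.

14

Since 41 is prime, the nonzero elements of ℤ_{41} form a cyclic group of order 40.
As gcd(7, 40) = 1, raising to the 7th power is a bijection on this group: if x_1^7 ≡ x_2^7 then (x_1x_2^{−1})^7 = 1, and the only element of order dividing gcd(7, 40) = 1 is 1, so x_1 = x_2.
With σ(0) = 0 this makes σ injective on all of ℤ_{41}, hence bijective (finite equal-size domain and codomain). In particular σ is bijective.
Since σ is bijective, we find the preimage of 3. The inverse of x ↦ x^7 on (ℤ_{41})^× is x ↦ x^23, because 7·23 = 161 = 4·40 + 1 ≡ 1 (mod 40) and x^{40} = 1 for x ≠ 0 (Fermat). So σ⁻¹(3) = 3^23 mod 41.
Repeated squaring mod 41: 3^1 ≡ 3, 3^2 ≡ 3² = 9, 3^4 ≡ 9² = 81 ≡ 40, 3^8 ≡ 40² = 1600 ≡ 1, 3^16 ≡ 1² = 1. Since 23 = 16 + 4 + 2 + 1, 3^23 ≡ 1·40·9·3: 1·40 = 40, then 40·9 = 360 ≡ 32, then 32·3 = 96 ≡ 14. So 3^23 ≡ 14 (mod 41).
Hence σ⁻¹(3) = 14.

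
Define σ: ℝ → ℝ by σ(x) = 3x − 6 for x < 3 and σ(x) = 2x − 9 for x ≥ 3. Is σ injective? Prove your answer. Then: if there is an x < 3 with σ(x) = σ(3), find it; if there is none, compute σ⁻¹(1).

Both pieces are strictly increasing (slopes 3 and 2), so each is injective on its own interval.
The left piece maps (−∞, 3) onto (−∞, 3); the right piece maps [3, ∞) onto [−3, ∞).
These images overlap. In particular σ(3) = −3 (right piece), and solving 3x − 6 = −3 on the left piece gives x = 1 < 3.
So σ(1) = σ(3) with 1 ≠ 3, and σ is not injective. This x = 1 is the requested value below 3.

1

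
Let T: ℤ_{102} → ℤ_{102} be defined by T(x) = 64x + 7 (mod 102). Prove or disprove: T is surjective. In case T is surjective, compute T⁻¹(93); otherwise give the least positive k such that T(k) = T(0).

Since gcd(64, 102) = 2, we have 64x ≡ 0 (mod 2) for all x, so T(x) ≡ 1 (mod 2).
But 0 ≢ 1 (mod 2), so 0 ∈ ℤ_{102} has no preimage. Hence T is not surjective.
Since T is not surjective, we find the least positive k with T(k) = T(0): this means 64k ≡ 0 (mod 102), i.e. 102 ∣ 64k. Since gcd(64, 102) = 2, dividing through by 2 this holds exactly when 51 ∣ 32k, and as gcd(32, 51) = 1, exactly when 51 ∣ k.
The smallest positive such k is 51.

51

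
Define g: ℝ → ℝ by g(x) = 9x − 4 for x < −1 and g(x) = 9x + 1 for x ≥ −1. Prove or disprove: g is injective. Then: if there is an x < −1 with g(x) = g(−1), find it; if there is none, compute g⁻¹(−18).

-14/9

Both pieces are strictly increasing (slopes 9 and 9), so each is injective on its own interval.
The left piece maps (−∞, −1) onto (−∞, −13); the right piece maps [−1, ∞) onto [−8, ∞).
These images are disjoint, so no value is attained by both pieces. So g is injective.
Because the two images are disjoint, no x < −1 has g(x) = g(−1), so we compute g⁻¹(−18): −18 lies in (−∞, −13), so solve 9x − 4 = −18: x = (−18 + 4)/9 = −14/9.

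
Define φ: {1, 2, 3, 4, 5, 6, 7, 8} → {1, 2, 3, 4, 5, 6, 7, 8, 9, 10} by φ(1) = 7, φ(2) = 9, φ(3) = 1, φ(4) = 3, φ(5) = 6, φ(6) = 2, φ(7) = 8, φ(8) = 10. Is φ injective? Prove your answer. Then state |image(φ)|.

The values φ(1), …, φ(8) are 7, 9, 1, 3, 6, 2, 8, 10 — all distinct.
So φ(a) = φ(b) only when a = b, and φ is injective.
The image of φ is {1, 2, 3, 6, 7, 8, 9, 10}, which has 8 elements.

8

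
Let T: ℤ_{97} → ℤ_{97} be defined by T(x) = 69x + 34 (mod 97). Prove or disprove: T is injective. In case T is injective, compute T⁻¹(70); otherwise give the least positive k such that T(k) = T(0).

Recall: T is injective when T(a) = T(b) forces a = b.
If T(a) = T(b), then 69a ≡ 69b (mod 97). Because gcd(69, 97) = 1, we may cancel 69 to get a ≡ b (mod 97).
So T is injective.
We now compute 69⁻¹ mod 97 explicitly. Euclid's algorithm: 97 = 1·69 + 28, 69 = 2·28 + 13, 28 = 2·13 + 2, 13 = 6·2 + 1; back-substituting gives 1 = 45·69 − 32·97, so 69⁻¹ ≡ 45 (mod 97).
Since T is injective, we find T⁻¹(70): we need 69x ≡ 70 − 34 ≡ 36 (mod 97). Using 69⁻¹ = 45: x ≡ 45·36 = 1620 = 16·97 + 68, so x = 68.
Check: T(68) = 69·68 + 34 = 4726 = 48·97 + 70 ≡ 70 (mod 97).

68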